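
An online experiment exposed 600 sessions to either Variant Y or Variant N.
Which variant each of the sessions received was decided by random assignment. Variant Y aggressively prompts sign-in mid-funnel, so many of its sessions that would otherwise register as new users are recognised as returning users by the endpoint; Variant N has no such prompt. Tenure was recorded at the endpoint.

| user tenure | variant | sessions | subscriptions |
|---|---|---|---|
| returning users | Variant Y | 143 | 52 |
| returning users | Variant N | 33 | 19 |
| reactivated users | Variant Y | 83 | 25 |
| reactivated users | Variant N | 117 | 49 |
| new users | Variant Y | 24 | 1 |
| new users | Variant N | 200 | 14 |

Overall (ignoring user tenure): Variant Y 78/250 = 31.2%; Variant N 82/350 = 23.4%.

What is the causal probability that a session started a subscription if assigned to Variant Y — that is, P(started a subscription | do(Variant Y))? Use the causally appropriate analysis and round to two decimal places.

User tenure is recorded after the variant and is itself shifted by it — it sits on the causal path from variant to outcome. Conditioning on a mediator would strip out part of the effect we want; the pooled comparison gives the total causal effect.
So P(outcome | do(Variant Y)) is just the pooled rate for Variant Y: 78/250 = 0.312.

0.31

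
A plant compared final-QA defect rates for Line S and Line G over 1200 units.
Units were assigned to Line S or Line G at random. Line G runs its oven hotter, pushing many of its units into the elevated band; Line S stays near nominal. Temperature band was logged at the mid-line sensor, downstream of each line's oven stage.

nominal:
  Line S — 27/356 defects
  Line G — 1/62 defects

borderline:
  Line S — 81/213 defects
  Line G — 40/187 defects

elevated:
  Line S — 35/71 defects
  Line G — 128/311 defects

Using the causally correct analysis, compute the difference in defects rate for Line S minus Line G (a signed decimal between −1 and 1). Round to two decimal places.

In-process temperature band here is a post-treatment variable shaped by the line; conditioning on it would introduce bias rather than remove it. The overall comparison is the causal one.
The causal difference is the pooled difference: 0.223 − 0.302 = -0.078.

-0.08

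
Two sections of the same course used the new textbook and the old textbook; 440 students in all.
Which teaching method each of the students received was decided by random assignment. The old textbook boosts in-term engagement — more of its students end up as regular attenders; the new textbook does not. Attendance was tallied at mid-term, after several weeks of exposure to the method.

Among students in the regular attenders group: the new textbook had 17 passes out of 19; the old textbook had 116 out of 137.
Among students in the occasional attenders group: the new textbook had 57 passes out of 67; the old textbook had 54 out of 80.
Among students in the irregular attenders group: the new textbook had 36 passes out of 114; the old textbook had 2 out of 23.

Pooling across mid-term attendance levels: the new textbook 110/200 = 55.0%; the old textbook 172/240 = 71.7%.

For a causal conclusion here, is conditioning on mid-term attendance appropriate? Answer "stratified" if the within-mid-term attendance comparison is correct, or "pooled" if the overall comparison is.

The stratified and pooled comparisons disagree (the new textbook wins within each mid-term attendance; the old textbook wins overall), so the answer turns on the causal role of mid-term attendance.
Stratifying would compare teaching methods among students the teaching methods themselves sorted into mid-term attendance groups — a form of selection on an intermediate. The unconditioned pooled rates give the total causal effect.
Pooled: the new textbook 55.0% vs the old textbook 71.7%; the old textbook is higher overall.

pooled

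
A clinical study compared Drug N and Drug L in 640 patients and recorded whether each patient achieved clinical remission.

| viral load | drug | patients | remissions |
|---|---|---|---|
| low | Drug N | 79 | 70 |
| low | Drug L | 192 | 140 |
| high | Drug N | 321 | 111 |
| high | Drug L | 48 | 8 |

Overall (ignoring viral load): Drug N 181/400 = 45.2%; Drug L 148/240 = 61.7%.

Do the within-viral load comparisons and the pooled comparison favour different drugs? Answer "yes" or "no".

Within each viral load level (low 88.6% vs 72.9%; high 34.6% vs 16.7%), Drug N has the higher rate every time. Pooled: 45.2% vs 61.7% — Drug L has the higher rate overall. The two comparisons disagree.

yes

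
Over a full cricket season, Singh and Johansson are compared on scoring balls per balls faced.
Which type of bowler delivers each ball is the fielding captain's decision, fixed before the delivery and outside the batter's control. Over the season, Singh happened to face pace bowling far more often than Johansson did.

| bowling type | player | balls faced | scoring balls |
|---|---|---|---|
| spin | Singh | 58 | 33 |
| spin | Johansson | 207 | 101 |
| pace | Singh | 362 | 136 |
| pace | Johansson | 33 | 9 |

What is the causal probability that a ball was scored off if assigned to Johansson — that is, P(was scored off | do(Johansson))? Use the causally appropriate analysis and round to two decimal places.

Since bowling type is a pre-existing factor (not a product of the player) and it affects the outcome on its own, it is a confounder. The stratified rates, not the pooled rate, identify the causal effect.
Standardising Johansson to the population bowling type mix: 0.402·101/207 + 0.598·9/33 = 0.359.

0.36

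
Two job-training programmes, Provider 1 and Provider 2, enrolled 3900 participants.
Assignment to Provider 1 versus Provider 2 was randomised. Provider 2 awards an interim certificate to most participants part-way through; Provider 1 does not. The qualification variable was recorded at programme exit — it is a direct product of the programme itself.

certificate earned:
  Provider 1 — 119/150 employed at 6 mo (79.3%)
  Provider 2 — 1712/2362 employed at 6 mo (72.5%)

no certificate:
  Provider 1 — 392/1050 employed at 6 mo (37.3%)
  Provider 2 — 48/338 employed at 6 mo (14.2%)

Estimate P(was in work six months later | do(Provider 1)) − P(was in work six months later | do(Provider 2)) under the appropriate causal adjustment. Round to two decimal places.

-0.23

Because the programme influences qualification attained during the programme, qualification attained during the programme is a post-treatment mediator, not a confounder. Stratifying on it would bias the estimate; the causal effect is the crude pooled difference.
The causal difference is the pooled difference: 0.426 − 0.652 = -0.226.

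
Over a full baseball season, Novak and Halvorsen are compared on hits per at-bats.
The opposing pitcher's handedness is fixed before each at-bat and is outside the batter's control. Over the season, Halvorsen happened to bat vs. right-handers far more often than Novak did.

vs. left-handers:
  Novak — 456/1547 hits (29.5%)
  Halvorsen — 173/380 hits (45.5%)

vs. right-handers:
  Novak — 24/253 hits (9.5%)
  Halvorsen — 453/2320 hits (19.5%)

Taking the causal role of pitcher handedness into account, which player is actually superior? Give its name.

Halvorsen

Within every pitcher handedness level Halvorsen has the higher rate, yet pooled Novak does — Simpson's reversal.
Pitcher handedness is set before the player has any effect — it is not caused by the player — and it independently drives the outcome. That makes it a confounder, so the causal comparison is within pitcher handedness levels.
Within each level — vs. left-handers: 29.5% vs 45.5%; vs. right-handers: 9.5% vs 19.5% — Halvorsen is higher every time.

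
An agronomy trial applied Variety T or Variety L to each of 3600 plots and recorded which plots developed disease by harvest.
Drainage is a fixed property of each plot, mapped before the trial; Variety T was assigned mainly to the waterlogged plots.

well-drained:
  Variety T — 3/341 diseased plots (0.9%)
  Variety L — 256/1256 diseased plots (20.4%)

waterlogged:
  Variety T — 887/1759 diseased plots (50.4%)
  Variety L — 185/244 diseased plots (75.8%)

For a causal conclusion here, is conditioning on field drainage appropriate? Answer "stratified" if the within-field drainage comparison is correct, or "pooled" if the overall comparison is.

stratified

Variety T is lower inside every field drainage stratum but Variety L is lower in aggregate. Whether to stratify depends on how field drainage relates to the variety.
Field drainage differs across varietys for reasons unrelated to any effect of the variety itself, and it separately predicts the outcome — a classic confounder. We must compare within field drainage levels.
Within each level — well-drained: 0.9% vs 20.4%; waterlogged: 50.4% vs 75.8% — Variety T is lower every time.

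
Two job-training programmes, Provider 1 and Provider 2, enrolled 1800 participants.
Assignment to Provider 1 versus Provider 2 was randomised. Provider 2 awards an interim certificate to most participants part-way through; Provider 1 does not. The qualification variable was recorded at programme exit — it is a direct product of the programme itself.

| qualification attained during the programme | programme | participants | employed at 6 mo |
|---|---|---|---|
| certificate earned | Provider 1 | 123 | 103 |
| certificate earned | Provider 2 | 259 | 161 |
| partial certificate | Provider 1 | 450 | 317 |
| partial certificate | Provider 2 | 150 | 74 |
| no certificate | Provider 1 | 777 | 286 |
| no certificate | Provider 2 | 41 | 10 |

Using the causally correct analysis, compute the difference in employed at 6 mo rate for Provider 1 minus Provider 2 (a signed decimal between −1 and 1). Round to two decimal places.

Qualification attained during the programme is downstream of the programme. One should not condition on a consequence of treatment, so the overall rates are the right comparison.
The causal difference is the pooled difference: 0.523 − 0.544 = -0.021.

-0.02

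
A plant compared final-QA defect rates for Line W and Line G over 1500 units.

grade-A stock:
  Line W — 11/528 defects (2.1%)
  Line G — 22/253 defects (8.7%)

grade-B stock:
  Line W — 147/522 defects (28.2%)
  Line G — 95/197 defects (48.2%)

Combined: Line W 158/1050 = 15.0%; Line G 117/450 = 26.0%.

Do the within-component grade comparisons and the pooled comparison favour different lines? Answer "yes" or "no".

Within each component grade level (grade-A stock 2.1% vs 8.7%; grade-B stock 28.2% vs 48.2%), Line W has the lower rate every time. Pooled: 15.0% vs 26.0% — Line W has the lower rate overall. They agree.

no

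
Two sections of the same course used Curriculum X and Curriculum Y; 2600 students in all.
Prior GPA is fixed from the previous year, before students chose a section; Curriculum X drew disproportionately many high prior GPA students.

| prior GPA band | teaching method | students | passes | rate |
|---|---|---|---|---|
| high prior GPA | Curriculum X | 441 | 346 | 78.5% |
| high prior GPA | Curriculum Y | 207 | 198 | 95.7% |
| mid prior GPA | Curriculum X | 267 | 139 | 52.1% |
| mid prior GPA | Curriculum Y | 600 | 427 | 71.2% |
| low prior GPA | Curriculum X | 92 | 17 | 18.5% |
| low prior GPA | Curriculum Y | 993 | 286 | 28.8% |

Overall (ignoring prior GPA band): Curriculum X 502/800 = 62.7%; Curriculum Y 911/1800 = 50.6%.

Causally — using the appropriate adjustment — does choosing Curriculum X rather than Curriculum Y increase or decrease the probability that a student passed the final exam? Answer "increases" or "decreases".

Since prior GPA band is a pre-existing factor (not a product of the teaching method) and it affects the outcome on its own, it is a confounder. The stratified rates, not the pooled rate, identify the causal effect.
Within each level — high prior GPA: 78.5% vs 95.7%; mid prior GPA: 52.1% vs 71.2%; low prior GPA: 18.5% vs 28.8% — Curriculum Y is higher every time.

decreases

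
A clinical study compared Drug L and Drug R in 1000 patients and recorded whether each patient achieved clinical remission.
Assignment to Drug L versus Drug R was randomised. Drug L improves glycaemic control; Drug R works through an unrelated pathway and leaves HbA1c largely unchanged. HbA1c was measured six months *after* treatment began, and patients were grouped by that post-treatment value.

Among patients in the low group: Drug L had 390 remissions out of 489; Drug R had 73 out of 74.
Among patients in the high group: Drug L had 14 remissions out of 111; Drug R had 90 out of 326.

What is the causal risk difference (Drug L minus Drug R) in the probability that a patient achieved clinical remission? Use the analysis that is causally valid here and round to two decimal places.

The HbA1c-specific comparison favours Drug R throughout, but the pooled figures favour Drug L. The question is whether to condition on HbA1c.
HbA1c lies on the pathway drug → HbA1c → outcome, so adjusting for it blocks the indirect effect. For the total causal effect of drug, use the unadjusted pooled rates.
The causal difference is the pooled difference: 0.673 − 0.407 = +0.266.

+0.27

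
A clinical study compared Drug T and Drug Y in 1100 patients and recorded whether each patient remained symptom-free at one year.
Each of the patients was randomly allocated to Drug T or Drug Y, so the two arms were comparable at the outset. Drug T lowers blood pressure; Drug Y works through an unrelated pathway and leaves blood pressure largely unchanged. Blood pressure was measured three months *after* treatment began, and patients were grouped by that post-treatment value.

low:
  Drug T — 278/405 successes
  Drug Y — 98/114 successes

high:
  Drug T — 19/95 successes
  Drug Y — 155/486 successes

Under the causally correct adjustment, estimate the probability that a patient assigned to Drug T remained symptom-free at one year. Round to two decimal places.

0.59

Stratifying would compare drugs among patients the drugs themselves sorted into blood pressure groups — a form of selection on an intermediate. The unconditioned pooled rates give the total causal effect.
So P(outcome | do(Drug T)) is just the pooled rate for Drug T: 297/500 = 0.594.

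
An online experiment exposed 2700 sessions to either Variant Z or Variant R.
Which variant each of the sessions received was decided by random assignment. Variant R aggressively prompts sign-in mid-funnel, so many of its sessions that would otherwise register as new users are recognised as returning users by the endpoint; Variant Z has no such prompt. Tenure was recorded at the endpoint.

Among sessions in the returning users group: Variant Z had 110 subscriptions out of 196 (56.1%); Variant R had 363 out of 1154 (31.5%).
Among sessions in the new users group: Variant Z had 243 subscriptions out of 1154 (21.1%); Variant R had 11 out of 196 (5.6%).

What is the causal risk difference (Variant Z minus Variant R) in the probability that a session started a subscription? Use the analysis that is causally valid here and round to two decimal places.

-0.02

The distribution of user tenure is itself part of what the variant does — it is an intermediate outcome. Holding it fixed would remove that part of the effect; the total effect is the pooled difference.
The causal difference is the pooled difference: 0.261 − 0.277 = -0.016.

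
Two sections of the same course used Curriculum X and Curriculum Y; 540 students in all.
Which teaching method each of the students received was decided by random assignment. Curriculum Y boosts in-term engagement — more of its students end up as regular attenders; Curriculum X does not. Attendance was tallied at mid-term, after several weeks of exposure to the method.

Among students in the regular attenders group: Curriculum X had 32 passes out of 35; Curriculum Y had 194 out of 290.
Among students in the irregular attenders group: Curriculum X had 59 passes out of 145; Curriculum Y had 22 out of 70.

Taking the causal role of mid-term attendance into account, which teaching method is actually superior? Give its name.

Curriculum Y

The stratified and pooled comparisons disagree (Curriculum X wins within each mid-term attendance; Curriculum Y wins overall), so the answer turns on the causal role of mid-term attendance.
Stratifying would compare teaching methods among students the teaching methods themselves sorted into mid-term attendance groups — a form of selection on an intermediate. The unconditioned pooled rates give the total causal effect.
Pooled: Curriculum X 50.6% vs Curriculum Y 60.0%; Curriculum Y is higher overall.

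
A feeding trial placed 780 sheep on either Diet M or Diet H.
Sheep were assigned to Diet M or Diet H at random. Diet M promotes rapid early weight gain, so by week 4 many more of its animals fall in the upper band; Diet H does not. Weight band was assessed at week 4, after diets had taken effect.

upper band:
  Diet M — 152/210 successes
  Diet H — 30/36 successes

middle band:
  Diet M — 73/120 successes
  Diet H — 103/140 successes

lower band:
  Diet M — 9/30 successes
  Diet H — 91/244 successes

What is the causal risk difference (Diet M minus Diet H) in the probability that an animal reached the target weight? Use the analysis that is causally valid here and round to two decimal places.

Diet H is higher inside every week-4 weight band stratum but Diet M is higher in aggregate. Whether to stratify depends on how week-4 weight band relates to the diet.
Week-4 weight band here is a post-treatment variable shaped by the diet; conditioning on it would introduce bias rather than remove it. The overall comparison is the causal one.
The causal difference is the pooled difference: 0.650 − 0.533 = +0.117.

+0.12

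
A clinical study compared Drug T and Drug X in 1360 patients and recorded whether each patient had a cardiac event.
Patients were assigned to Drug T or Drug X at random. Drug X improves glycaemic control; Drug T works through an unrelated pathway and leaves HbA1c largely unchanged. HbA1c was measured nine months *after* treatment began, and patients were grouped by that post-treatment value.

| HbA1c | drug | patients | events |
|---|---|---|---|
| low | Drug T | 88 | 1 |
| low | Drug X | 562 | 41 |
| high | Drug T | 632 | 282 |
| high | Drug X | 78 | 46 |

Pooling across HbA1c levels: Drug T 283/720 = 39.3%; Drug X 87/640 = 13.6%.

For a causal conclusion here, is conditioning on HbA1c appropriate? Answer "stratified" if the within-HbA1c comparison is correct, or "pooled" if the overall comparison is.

The stratified and pooled comparisons disagree (Drug T wins within each HbA1c; Drug X wins overall), so the answer turns on the causal role of HbA1c.
HbA1c here is a post-treatment variable shaped by the drug; conditioning on it would introduce bias rather than remove it. The overall comparison is the causal one.
Pooled: Drug T 39.3% vs Drug X 13.6%; Drug X is lower overall.

pooled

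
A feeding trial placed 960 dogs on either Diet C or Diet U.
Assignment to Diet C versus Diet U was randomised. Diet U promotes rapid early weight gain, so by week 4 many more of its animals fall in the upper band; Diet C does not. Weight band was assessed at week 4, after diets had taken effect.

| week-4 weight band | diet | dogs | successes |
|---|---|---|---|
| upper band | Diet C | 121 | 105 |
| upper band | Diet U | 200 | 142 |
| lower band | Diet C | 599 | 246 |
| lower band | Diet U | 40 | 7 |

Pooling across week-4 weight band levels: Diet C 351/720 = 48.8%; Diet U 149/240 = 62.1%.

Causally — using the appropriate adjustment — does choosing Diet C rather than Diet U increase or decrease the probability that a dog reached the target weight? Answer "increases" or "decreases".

decreases

The stratified and pooled comparisons disagree (Diet C wins within each week-4 weight band; Diet U wins overall), so the answer turns on the causal role of week-4 weight band.
Because the diet influences week-4 weight band, week-4 weight band is a post-treatment mediator, not a confounder. Stratifying on it would bias the estimate; the causal effect is the crude pooled difference.
Pooled: Diet C 48.8% vs Diet U 62.1%; Diet U is higher overall.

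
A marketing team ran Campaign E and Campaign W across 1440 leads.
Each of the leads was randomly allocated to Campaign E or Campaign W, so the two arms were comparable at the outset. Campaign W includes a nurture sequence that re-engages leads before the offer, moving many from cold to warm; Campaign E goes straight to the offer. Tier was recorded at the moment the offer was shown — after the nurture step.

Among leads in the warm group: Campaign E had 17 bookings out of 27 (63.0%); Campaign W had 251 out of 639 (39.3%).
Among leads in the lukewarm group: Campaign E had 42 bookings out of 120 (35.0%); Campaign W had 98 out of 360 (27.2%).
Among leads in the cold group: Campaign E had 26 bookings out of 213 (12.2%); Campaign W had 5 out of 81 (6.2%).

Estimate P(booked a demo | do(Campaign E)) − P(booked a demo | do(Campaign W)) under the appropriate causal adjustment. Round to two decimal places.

-0.09

Engagement tier is downstream of the campaign. One should not condition on a consequence of treatment, so the overall rates are the right comparison.
The causal difference is the pooled difference: 0.236 − 0.328 = -0.092.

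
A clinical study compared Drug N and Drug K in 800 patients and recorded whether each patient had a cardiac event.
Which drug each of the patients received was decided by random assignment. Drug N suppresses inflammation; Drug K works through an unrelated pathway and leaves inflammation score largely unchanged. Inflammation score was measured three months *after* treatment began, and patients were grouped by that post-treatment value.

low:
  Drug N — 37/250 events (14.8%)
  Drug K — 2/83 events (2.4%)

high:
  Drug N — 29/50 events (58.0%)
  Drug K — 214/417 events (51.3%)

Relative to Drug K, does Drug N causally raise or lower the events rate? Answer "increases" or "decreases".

decreases

Inflammation score here is a post-treatment variable shaped by the drug; conditioning on it would introduce bias rather than remove it. The overall comparison is the causal one.
Pooled: Drug N 22.0% vs Drug K 43.2%; Drug N is lower overall.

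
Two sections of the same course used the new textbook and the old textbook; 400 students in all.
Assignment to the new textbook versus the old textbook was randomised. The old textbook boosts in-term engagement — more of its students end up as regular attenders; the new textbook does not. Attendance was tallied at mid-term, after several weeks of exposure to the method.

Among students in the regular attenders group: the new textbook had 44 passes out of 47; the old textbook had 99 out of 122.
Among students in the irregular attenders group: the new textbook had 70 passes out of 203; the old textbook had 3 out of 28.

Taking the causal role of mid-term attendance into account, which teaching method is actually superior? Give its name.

Mid-term attendance here is a post-treatment variable shaped by the teaching method; conditioning on it would introduce bias rather than remove it. The overall comparison is the causal one.
Pooled: the new textbook 45.6% vs the old textbook 68.0%; the old textbook is higher overall.

the old textbook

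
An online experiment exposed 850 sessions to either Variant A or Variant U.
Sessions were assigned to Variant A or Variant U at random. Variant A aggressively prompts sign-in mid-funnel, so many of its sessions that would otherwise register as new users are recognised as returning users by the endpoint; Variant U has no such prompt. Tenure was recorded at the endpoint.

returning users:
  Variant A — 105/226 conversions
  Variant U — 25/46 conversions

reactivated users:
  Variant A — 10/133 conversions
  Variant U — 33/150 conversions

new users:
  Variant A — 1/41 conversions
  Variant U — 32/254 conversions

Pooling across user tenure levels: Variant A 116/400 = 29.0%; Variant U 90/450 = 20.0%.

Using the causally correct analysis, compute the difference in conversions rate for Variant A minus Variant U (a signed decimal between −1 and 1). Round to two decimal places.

Stratifying would compare variants among sessions the variants themselves sorted into user tenure groups — a form of selection on an intermediate. The unconditioned pooled rates give the total causal effect.
The causal difference is the pooled difference: 0.290 − 0.200 = +0.090.

+0.09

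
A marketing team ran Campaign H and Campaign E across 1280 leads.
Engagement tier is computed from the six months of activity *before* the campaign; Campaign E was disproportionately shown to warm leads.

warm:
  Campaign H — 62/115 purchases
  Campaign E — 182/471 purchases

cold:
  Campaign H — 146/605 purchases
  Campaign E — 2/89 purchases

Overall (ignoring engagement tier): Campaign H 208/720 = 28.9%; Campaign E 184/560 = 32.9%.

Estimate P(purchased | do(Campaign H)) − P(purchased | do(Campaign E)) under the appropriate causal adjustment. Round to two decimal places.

+0.19

The engagement tier-specific comparison favours Campaign H throughout, but the pooled figures favour Campaign E. The question is whether to condition on engagement tier.
Nothing the campaign does changes engagement tier; the imbalance is an allocation artefact. With engagement tier also predicting the outcome, the pooled figure is confounded, and the within-stratum comparison is the causal one.
Adjusting over the population distribution of engagement tier: 0.458·(0.539−0.386) + 0.542·(0.241−0.022) = +0.189.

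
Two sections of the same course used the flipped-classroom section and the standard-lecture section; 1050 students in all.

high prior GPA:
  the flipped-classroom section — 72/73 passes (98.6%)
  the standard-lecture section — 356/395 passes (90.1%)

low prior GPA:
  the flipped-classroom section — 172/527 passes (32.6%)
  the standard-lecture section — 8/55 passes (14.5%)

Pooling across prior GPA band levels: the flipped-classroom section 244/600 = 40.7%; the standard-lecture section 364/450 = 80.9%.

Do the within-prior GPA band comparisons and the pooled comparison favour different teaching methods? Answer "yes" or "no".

Within each prior GPA band level (high prior GPA 98.6% vs 90.1%; low prior GPA 32.6% vs 14.5%), the flipped-classroom section has the higher rate every time. Pooled: 40.7% vs 80.9% — the standard-lecture section has the higher rate overall. The two comparisons disagree.

yes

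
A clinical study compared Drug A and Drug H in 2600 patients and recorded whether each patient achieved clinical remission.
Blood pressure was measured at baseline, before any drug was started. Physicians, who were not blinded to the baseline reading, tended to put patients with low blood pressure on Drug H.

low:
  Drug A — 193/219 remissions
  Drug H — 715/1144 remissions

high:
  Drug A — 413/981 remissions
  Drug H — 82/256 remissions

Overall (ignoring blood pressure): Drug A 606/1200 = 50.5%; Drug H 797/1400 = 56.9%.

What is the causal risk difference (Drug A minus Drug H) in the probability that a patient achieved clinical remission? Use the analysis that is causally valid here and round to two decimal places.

The stratified and pooled comparisons disagree (Drug A wins within each blood pressure; Drug H wins overall), so the answer turns on the causal role of blood pressure.
The imbalance in blood pressure arose from how patients were allocated, not from anything the drug did; and blood pressure independently affects the outcome. The pooled gap is confounded — condition on blood pressure.
Adjusting over the population distribution of blood pressure: 0.524·(0.881−0.625) + 0.476·(0.421−0.320) = +0.182.

+0.18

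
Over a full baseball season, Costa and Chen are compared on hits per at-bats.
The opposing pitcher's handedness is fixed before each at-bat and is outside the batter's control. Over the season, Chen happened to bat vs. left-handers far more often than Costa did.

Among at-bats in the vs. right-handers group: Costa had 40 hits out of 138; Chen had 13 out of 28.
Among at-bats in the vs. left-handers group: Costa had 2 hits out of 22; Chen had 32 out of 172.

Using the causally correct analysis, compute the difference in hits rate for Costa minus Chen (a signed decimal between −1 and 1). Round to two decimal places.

Nothing the player does changes pitcher handedness; the imbalance is an allocation artefact. With pitcher handedness also predicting the outcome, the pooled figure is confounded, and the within-stratum comparison is the causal one.
Adjusting over the population distribution of pitcher handedness: 0.461·(0.290−0.464) + 0.539·(0.091−0.186) = -0.132.

-0.13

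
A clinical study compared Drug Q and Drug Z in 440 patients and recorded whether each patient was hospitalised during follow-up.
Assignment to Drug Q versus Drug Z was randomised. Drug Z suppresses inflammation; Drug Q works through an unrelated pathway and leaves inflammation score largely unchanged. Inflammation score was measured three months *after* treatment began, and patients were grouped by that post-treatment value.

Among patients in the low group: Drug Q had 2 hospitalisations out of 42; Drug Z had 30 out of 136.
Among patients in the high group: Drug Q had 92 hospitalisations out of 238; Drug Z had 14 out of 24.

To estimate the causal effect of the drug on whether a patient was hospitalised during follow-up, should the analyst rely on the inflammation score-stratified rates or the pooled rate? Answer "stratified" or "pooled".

pooled

Drug Q is lower inside every inflammation score stratum but Drug Z is lower in aggregate. Whether to stratify depends on how inflammation score relates to the drug.
Stratifying would compare drugs among patients the drugs themselves sorted into inflammation score groups — a form of selection on an intermediate. The unconditioned pooled rates give the total causal effect.
Pooled: Drug Q 33.6% vs Drug Z 27.5%; Drug Z is lower overall.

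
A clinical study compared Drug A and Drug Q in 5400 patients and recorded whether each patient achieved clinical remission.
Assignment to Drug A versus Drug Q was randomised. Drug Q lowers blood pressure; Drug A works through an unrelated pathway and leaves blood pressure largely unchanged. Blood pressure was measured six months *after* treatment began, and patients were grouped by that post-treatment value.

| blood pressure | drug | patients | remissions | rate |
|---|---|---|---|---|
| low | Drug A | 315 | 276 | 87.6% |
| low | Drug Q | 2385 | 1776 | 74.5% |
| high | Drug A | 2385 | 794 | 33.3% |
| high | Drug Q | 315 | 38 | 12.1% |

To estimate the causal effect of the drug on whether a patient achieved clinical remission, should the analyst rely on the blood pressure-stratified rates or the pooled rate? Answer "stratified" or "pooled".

Blood pressure here is a post-treatment variable shaped by the drug; conditioning on it would introduce bias rather than remove it. The overall comparison is the causal one.
Pooled: Drug A 39.6% vs Drug Q 67.2%; Drug Q is higher overall.

pooled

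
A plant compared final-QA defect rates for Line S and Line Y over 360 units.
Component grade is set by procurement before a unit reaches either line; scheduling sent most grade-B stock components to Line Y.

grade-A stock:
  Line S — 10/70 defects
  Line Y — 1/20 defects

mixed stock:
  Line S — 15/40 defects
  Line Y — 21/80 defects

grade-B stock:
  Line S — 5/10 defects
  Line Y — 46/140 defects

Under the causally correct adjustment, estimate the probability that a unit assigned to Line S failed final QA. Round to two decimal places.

Since component grade is a pre-existing factor (not a product of the line) and it affects the outcome on its own, it is a confounder. The stratified rates, not the pooled rate, identify the causal effect.
Standardising Line S to the population component grade mix: 0.250·10/70 + 0.333·15/40 + 0.417·5/10 = 0.369.

0.37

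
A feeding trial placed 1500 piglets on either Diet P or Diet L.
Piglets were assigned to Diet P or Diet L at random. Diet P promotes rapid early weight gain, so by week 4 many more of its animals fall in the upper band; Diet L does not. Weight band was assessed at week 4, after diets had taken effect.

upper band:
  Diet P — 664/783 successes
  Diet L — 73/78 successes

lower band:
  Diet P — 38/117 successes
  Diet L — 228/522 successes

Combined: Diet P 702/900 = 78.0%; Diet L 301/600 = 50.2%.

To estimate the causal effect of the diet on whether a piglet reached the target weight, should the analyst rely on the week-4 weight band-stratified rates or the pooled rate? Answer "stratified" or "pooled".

pooled

Diet L is higher inside every week-4 weight band stratum but Diet P is higher in aggregate. Whether to stratify depends on how week-4 weight band relates to the diet.
The distribution of week-4 weight band is itself part of what the diet does — it is an intermediate outcome. Holding it fixed would remove that part of the effect; the total effect is the pooled difference.
Pooled: Diet P 78.0% vs Diet L 50.2%; Diet P is higher overall.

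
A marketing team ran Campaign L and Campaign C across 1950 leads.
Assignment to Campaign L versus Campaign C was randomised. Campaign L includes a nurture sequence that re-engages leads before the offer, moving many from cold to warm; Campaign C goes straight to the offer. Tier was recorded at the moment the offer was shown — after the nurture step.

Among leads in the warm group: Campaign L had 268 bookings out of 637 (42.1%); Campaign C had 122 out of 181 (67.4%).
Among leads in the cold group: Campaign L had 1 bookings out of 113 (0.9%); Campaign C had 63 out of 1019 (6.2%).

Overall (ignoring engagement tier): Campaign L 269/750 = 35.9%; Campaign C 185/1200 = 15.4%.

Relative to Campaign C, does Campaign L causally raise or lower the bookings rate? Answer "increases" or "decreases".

Engagement tier lies on the pathway campaign → engagement tier → outcome, so adjusting for it blocks the indirect effect. For the total causal effect of campaign, use the unadjusted pooled rates.
Pooled: Campaign L 35.9% vs Campaign C 15.4%; Campaign L is higher overall.

increases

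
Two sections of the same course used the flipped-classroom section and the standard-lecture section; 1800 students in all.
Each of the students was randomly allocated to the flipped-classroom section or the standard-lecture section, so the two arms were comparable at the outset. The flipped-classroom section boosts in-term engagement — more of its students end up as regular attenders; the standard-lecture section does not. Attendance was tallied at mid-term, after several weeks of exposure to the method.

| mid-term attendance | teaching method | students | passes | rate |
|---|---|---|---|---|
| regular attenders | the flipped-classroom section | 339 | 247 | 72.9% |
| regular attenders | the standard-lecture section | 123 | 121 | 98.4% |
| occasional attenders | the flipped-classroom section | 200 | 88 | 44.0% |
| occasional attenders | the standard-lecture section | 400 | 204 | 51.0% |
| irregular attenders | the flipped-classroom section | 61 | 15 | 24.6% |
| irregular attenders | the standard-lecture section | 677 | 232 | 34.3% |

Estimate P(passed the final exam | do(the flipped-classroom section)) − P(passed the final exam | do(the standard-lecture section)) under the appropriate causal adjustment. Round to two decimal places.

+0.12

Mid-term attendance here is a post-treatment variable shaped by the teaching method; conditioning on it would introduce bias rather than remove it. The overall comparison is the causal one.
The causal difference is the pooled difference: 0.583 − 0.464 = +0.119.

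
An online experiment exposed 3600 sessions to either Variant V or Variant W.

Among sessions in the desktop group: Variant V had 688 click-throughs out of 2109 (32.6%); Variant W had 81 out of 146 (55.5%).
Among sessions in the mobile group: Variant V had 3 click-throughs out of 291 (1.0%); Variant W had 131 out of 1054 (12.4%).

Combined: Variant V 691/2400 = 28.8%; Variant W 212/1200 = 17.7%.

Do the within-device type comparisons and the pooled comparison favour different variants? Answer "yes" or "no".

yes

Within each device type level (desktop 32.6% vs 55.5%; mobile 1.0% vs 12.4%), Variant W has the higher rate every time. Pooled: 28.8% vs 17.7% — Variant V has the higher rate overall. The two comparisons disagree.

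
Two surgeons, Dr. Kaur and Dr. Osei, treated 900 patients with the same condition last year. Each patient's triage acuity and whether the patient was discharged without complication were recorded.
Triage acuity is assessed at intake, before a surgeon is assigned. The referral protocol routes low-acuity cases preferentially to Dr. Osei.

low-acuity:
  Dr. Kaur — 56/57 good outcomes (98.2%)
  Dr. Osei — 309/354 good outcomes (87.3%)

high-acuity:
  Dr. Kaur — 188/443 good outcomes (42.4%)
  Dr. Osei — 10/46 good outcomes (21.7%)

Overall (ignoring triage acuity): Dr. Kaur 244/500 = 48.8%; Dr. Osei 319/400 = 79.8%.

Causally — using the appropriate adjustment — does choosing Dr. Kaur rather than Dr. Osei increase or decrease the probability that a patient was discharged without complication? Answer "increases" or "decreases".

increases

Triage acuity satisfies the back-door criterion: it is not a descendant of the surgeon, and it blocks the spurious path from surgeon to outcome. Adjusting for it (i.e., using the within-triage acuity rates) gives the causal effect.
Within each level — low-acuity: 98.2% vs 87.3%; high-acuity: 42.4% vs 21.7% — Dr. Kaur is higher every time.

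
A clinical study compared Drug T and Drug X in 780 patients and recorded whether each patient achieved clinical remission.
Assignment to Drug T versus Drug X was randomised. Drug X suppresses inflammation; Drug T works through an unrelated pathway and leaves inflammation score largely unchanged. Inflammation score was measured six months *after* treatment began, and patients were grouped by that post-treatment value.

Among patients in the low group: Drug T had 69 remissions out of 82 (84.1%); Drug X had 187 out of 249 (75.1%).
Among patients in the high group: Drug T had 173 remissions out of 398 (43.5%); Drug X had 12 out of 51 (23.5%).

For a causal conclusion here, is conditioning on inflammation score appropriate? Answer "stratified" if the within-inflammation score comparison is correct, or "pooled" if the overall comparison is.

The stratified and pooled comparisons disagree (Drug T wins within each inflammation score; Drug X wins overall), so the answer turns on the causal role of inflammation score.
Inflammation score is recorded after the drug and is itself shifted by it — it sits on the causal path from drug to outcome. Conditioning on a mediator would strip out part of the effect we want; the pooled comparison gives the total causal effect.
Pooled: Drug T 50.4% vs Drug X 66.3%; Drug X is higher overall.

pooled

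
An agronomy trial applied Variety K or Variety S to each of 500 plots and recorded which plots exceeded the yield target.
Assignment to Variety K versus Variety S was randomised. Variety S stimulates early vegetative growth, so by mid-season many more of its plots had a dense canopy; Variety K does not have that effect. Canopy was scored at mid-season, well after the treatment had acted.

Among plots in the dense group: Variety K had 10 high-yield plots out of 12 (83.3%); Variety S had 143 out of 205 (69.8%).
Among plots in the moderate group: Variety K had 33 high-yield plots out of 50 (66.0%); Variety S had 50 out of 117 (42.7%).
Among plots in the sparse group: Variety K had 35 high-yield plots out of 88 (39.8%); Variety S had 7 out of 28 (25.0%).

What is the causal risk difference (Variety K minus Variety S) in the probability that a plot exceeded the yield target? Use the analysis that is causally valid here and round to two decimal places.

The mid-season canopy-specific comparison favours Variety K throughout, but the pooled figures favour Variety S. The question is whether to condition on mid-season canopy.
The distribution of mid-season canopy is itself part of what the variety does — it is an intermediate outcome. Holding it fixed would remove that part of the effect; the total effect is the pooled difference.
The causal difference is the pooled difference: 0.520 − 0.571 = -0.051.

-0.05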